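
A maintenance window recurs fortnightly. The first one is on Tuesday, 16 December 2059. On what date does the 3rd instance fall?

13 January 2060

The 3rd occurrence is 2 intervals after the first: 2 × 14 = 28 days after 16 December 2059.
December has 31 days — 15 days to the end of December leaves 13.
13 days into January → 13 January 2060.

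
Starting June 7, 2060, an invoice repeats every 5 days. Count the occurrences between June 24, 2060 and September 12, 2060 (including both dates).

Occurrences land 5·i days after June 7, 2060 for i = 0, 1, 2, …
June 24, 2060 is 17 days after the start; 17 ÷ 5 = 3 remainder 2; since the remainder is 2, round up to i = 4. First occurrence in the window: #5 on June 27, 2060 (4×5 = 20 days in).
September 12, 2060 is 97 days after the start; 97 ÷ 5 = 19 remainder 2. Last occurrence in the window: #20 on September 10, 2060.
Occurrences #5 through #20: 16 in total.

16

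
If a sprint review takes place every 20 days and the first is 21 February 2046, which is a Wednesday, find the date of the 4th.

22 April 2046

The 4th occurrence is 3 intervals after the first: 3 × 20 = 60 days after 21 February 2046.
February has 28 days — 7 days to the end of February leaves 53.
March has 31 days (22 left).
22 days into April → 22 April 2046.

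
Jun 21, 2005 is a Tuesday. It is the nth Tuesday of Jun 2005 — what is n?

3rd

Day 21 falls in week ⌈21/7⌉ of the month.
Days 1–7 hold the 1st Tuesday, 8–14 the 2nd, 15–21 the 3rd, 22–28 the 4th, 29–31 the 5th.
21 is in the range for the 3rd.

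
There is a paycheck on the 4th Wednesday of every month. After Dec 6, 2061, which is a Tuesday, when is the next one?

Dec 28, 2061

Dec 2061 starts on a Thursday; its first Wednesday is the 7th, so the 4th Wednesday is the 28th — Dec 28, 2061.
Dec 28, 2061 is after Dec 6, 2061, so that is the next one.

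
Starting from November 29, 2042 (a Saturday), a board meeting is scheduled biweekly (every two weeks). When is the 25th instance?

The 25th occurrence is 24 intervals after the first: 24 × 14 = 336 days after November 29, 2042.
November has 30 days — 1 day to the end of November leaves 335.
December has 31 days (304 left).
January has 31 days (273 left).
February has 28 days (245 left).
March has 31 days (214 left).
April has 30 days (184 left).
May has 31 days (153 left).
June has 30 days (123 left).
July has 31 days (92 left).
August has 31 days (61 left).
September has 30 days (31 left).
31 days into October → October 31, 2043.

October 31, 2043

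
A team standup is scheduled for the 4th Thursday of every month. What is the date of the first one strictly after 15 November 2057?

22 November 2057

November 2057 starts on a Thursday; its first Thursday is the 1st, so the 4th Thursday is the 22nd — 22 November 2057.
22 November 2057 is after 15 November 2057, so that is the next one.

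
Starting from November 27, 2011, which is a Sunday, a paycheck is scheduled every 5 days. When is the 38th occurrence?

The 38th occurrence is 37 intervals after the first: 37 × 5 = 185 days after November 27, 2011.
November has 30 days — 3 days to the end of November leaves 182.
December has 31 days (151 left).
January has 31 days (120 left).
February has 29 days (91 left).
March has 31 days (60 left).
April has 30 days (30 left).
30 days into May → May 30, 2012.

May 30, 2012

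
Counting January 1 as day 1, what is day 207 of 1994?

January has 31 days (207 − 31 = 176 remain).
February has 28 days (176 − 28 = 148 remain).
March has 31 days (148 − 31 = 117 remain).
April has 30 days (117 − 30 = 87 remain).
May has 31 days (87 − 31 = 56 remain).
June has 30 days (56 − 30 = 26 remain).
26 into July → July 26.

26 July 1994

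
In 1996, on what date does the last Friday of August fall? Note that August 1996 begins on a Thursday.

August 30, 1996

August 1996 begins on a Thursday, so the first Friday is August 2 (1 day later).
August 1996 has 31 days. Adding weeks: 2, 9, 16, 23, 30 — the last one ≤ 31 is the 30th.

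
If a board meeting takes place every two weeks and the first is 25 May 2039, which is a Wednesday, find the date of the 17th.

4 January 2040

The 17th occurrence is 16 intervals after the first: 16 × 14 = 224 days after 25 May 2039.
May has 31 days — 6 days to the end of May leaves 218.
June has 30 days (188 left).
July has 31 days (157 left).
August has 31 days (126 left).
September has 30 days (96 left).
October has 31 days (65 left).
November has 30 days (35 left).
December has 31 days (4 left).
4 days into January → 4 January 2040.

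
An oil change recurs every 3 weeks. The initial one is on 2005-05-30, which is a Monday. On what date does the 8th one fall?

The 8th occurrence is 7 intervals after the first: 7 × 21 = 147 days after 2005-05-30.
May has 31 days — 1 day to the end of May leaves 146.
June has 30 days (116 left).
July has 31 days (85 left).
August has 31 days (54 left).
September has 30 days (24 left).
24 days into October → 2005-10-24.

2005-10-24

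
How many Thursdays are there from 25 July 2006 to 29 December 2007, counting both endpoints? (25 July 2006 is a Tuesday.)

75

25 July 2006 is a Tuesday; the first Thursday on or after it is 27 July 2006 (2 days later).
From 27 July 2006 to 29 December 2007: 157 + 363 = 520 days (rest of 2006, to 29 December 2007 in 2007).
520 ÷ 7 = 74 full weeks with remainder 2, so 74 more Thursdays after the first → 75.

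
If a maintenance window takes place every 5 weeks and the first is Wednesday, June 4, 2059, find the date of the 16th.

November 10, 2060

The 16th occurrence is 15 intervals after the first: 15 × 35 = 525 days after June 4, 2059.
June has 30 days — 26 days to the end of June leaves 499.
From end of June to end of 2059 is 184 days (315 left).
January has 31 days (284 left).
February has 29 days (255 left).
March has 31 days (224 left).
April has 30 days (194 left).
May has 31 days (163 left).
June has 30 days (133 left).
July has 31 days (102 left).
August has 31 days (71 left).
September has 30 days (41 left).
October has 31 days (10 left).
10 days into November → November 10, 2060.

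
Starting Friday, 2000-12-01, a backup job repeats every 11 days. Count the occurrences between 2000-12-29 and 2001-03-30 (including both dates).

8

Occurrences land 11·i days after 2000-12-01 for i = 0, 1, 2, …
2000-12-29 is 28 days after the start; 28 ÷ 11 = 2 remainder 6; since the remainder is 6, round up to i = 3. First occurrence in the window: #4 on 2001-01-03 (3×11 = 33 days in).
2001-03-30 is 119 days after the start; 119 ÷ 11 = 10 remainder 9. Last occurrence in the window: #11 on 2001-03-21.
Occurrences #4 through #11: 8 in total.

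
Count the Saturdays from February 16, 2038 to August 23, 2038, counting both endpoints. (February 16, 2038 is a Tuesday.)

February 16, 2038 is a Tuesday; the first Saturday on or after it is February 20, 2038 (4 days later).
From February 20, 2038 to August 23, 2038: 8 + 31 + 30 + 31 + 30 + 31 + 23 = 184 days (rest of February, March, April, May, June, July, August).
184 ÷ 7 = 26 full weeks with remainder 2, so 26 more Saturdays after the first → 27.

27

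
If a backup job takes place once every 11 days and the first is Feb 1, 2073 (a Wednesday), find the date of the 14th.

The 14th occurrence is 13 intervals after the first: 13 × 11 = 143 days after Feb 1, 2073.
Feb has 28 days — 27 days to the end of Feb leaves 116.
Mar has 31 days (85 left).
Apr has 30 days (55 left).
May has 31 days (24 left).
24 days into Jun → Jun 24, 2073.

Jun 24, 2073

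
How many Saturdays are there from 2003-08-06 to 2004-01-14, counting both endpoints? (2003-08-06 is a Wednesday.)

23

2003-08-06 is a Wednesday; the first Saturday on or after it is 2003-08-09 (3 days later).
From 2003-08-09 to 2004-01-14: 22 + 30 + 31 + 30 + 31 + 14 = 158 days (rest of August, September, October, November, December, January).
158 ÷ 7 = 22 full weeks with remainder 4, so 22 more Saturdays after the first → 23.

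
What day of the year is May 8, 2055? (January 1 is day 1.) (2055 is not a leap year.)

128

Days in months before May: 31 + 28 + 31 + 30 = 120.
Plus 8 days into May → day 128.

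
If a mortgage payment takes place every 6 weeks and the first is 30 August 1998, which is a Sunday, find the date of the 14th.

27 February 2000

The 14th occurrence is 13 intervals after the first: 13 × 42 = 546 days after 30 August 1998.
August has 31 days — 1 day to the end of August leaves 545.
From end of August to end of 1998 is 122 days (423 left).
1999 has 365 days (58 left).
January has 31 days (27 left).
27 days into February → 27 February 2000.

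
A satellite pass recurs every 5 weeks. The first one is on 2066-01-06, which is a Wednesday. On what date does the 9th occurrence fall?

2066-10-13

The 9th occurrence is 8 intervals after the first: 8 × 35 = 280 days after 2066-01-06.
January has 31 days — 25 days to the end of January leaves 255.
February has 28 days (227 left).
March has 31 days (196 left).
April has 30 days (166 left).
May has 31 days (135 left).
June has 30 days (105 left).
July has 31 days (74 left).
August has 31 days (43 left).
September has 30 days (13 left).
13 days into October → 2066-10-13.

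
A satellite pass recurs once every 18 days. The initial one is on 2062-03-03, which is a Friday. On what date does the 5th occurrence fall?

The 5th occurrence is 4 intervals after the first: 4 × 18 = 72 days after 2062-03-03.
March has 31 days — 28 days to the end of March leaves 44.
April has 30 days (14 left).
14 days into May → 2062-05-14.

2062-05-14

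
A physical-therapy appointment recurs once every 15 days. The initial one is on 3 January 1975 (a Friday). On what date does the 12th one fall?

17 June 1975

The 12th occurrence is 11 intervals after the first: 11 × 15 = 165 days after 3 January 1975.
January has 31 days — 28 days to the end of January leaves 137.
February has 28 days (109 left).
March has 31 days (78 left).
April has 30 days (48 left).
May has 31 days (17 left).
17 days into June → 17 June 1975.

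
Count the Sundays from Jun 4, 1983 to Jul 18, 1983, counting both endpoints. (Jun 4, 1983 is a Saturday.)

Jun 4, 1983 is a Saturday; the first Sunday on or after it is Jun 5, 1983 (1 day later).
From Jun 5, 1983 to Jul 18, 1983: 25 + 18 = 43 days (rest of Jun, Jul).
43 ÷ 7 = 6 full weeks with remainder 1, so 6 more Sundays after the first → 7.

7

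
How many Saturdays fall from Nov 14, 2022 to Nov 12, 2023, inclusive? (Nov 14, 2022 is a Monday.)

52

Nov 14, 2022 is a Monday; the first Saturday on or after it is Nov 19, 2022 (5 days later).
From Nov 19, 2022 to Nov 12, 2023: 42 + 316 = 358 days (rest of 2022, to Nov 12, 2023 in 2023).
358 ÷ 7 = 51 full weeks with remainder 1, so 51 more Saturdays after the first → 52.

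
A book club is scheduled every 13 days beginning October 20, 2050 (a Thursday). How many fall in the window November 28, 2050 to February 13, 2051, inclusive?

Occurrences land 13·i days after October 20, 2050 for i = 0, 1, 2, …
November 28, 2050 is 39 days after the start; 39 ÷ 13 = 3 remainder 0. First occurrence in the window: #4 on November 28, 2050 (3×13 = 39 days in).
February 13, 2051 is 116 days after the start; 116 ÷ 13 = 8 remainder 12. Last occurrence in the window: #9 on February 1, 2051.
Occurrences #4 through #9: 6 in total.

6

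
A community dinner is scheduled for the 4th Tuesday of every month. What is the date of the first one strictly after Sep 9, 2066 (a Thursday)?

Sep 2066 starts on a Wednesday; its first Tuesday is the 7th, so the 4th Tuesday is the 28th — Sep 28, 2066.
Sep 28, 2066 is after Sep 9, 2066, so that is the next one.

Sep 28, 2066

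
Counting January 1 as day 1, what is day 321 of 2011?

January has 31 days (321 − 31 = 290 remain).
February has 28 days (290 − 28 = 262 remain).
March has 31 days (262 − 31 = 231 remain).
April has 30 days (231 − 30 = 201 remain).
May has 31 days (201 − 31 = 170 remain).
June has 30 days (170 − 30 = 140 remain).
July has 31 days (140 − 31 = 109 remain).
August has 31 days (109 − 31 = 78 remain).
September has 30 days (78 − 30 = 48 remain).
October has 31 days (48 − 31 = 17 remain).
17 into November → November 17.

17 November 2011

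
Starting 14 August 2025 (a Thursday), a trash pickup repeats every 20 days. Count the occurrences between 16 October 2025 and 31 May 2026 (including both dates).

11

Occurrences land 20·i days after 14 August 2025 for i = 0, 1, 2, …
16 October 2025 is 63 days after the start; 63 ÷ 20 = 3 remainder 3; since the remainder is 3, round up to i = 4. First occurrence in the window: #5 on 2 November 2025 (4×20 = 80 days in).
31 May 2026 is 290 days after the start; 290 ÷ 20 = 14 remainder 10. Last occurrence in the window: #15 on 21 May 2026.
Occurrences #5 through #15: 11 in total.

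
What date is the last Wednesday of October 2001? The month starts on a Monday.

2001-10-31

October 2001 begins on a Monday, so the first Wednesday is October 3 (2 days later).
October 2001 has 31 days. Adding weeks: 3, 10, 17, 24, 31 — the last one ≤ 31 is the 31st.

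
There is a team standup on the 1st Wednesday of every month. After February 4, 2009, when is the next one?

March 4, 2009

February 2009 starts on a Sunday, so its 1st Wednesday is February 4, 2009 (3 days in).
That is not after February 4, 2009, so look at March 2009.
March 2009 starts on a Sunday, so its 1st Wednesday is March 4, 2009 (3 days in).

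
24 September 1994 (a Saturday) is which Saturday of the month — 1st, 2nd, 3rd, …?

4th

Day 24 falls in week ⌈24/7⌉ of the month.
Days 1–7 hold the 1st Saturday, 8–14 the 2nd, 15–21 the 3rd, 22–28 the 4th, 29–31 the 5th.
24 is in the range for the 4th.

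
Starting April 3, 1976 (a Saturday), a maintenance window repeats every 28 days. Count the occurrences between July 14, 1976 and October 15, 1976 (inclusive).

Occurrences land 28·i days after April 3, 1976 for i = 0, 1, 2, …
July 14, 1976 is 102 days after the start; 102 ÷ 28 = 3 remainder 18; since the remainder is 18, round up to i = 4. First occurrence in the window: #5 on July 24, 1976 (4×28 = 112 days in).
October 15, 1976 is 195 days after the start; 195 ÷ 28 = 6 remainder 27. Last occurrence in the window: #7 on September 18, 1976.
Occurrences #5 through #7: 3 in total.

3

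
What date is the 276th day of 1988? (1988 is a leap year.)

October 2, 1988

January has 31 days (276 − 31 = 245 remain).
February has 29 days (245 − 29 = 216 remain).
March has 31 days (216 − 31 = 185 remain).
April has 30 days (185 − 30 = 155 remain).
May has 31 days (155 − 31 = 124 remain).
June has 30 days (124 − 30 = 94 remain).
July has 31 days (94 − 31 = 63 remain).
August has 31 days (63 − 31 = 32 remain).
September has 30 days (32 − 30 = 2 remain).
2 into October → October 2.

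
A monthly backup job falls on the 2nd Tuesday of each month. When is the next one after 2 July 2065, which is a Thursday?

14 July 2065

July 2065 starts on a Wednesday; its first Tuesday is the 7th, so the 2nd Tuesday is the 14th — 14 July 2065.
14 July 2065 is after 2 July 2065, so that is the next one.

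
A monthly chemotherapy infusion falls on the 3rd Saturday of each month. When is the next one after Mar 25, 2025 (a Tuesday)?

Mar 2025 starts on a Saturday; its first Saturday is the 1st, so the 3rd Saturday is the 15th — Mar 15, 2025.
That is not after Mar 25, 2025, so look at Apr 2025.
Apr 2025 starts on a Tuesday; its first Saturday is the 5th, so the 3rd Saturday is the 19th — Apr 19, 2025.

Apr 19, 2025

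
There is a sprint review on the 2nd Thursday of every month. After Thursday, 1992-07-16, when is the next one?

July 1992 starts on a Wednesday; its first Thursday is the 2nd, so the 2nd Thursday is the 9th — 1992-07-09.
That is not after 1992-07-16, so look at August 1992.
August 1992 starts on a Saturday; its first Thursday is the 6th, so the 2nd Thursday is the 13th — 1992-08-13.

1992-08-13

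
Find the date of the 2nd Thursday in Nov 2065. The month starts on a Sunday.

Nov 2065 begins on a Sunday, so the first Thursday is Nov 5 (4 days later).
The 2nd Thursday is 1 weeks later: 5 + 7 = 12.

Nov 12, 2065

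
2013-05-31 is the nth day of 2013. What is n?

151

Days in months before May: 31 + 28 + 31 + 30 = 120.
Plus 31 days into May → day 151.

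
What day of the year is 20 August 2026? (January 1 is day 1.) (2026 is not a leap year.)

Days in months before August: 31 + 28 + 31 + 30 + 31 + 30 + 31 = 212.
Plus 20 days into August → day 232.

232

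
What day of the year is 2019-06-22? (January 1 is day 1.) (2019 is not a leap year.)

173

Days in months before June: 31 + 28 + 31 + 30 + 31 = 151.
Plus 22 days into June → day 173.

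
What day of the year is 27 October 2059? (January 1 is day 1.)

Days in months before October: 31 + 28 + 31 + 30 + 31 + 30 + 31 + 31 + 30 = 273.
Plus 27 days into October → day 300.

300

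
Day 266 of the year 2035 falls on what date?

2035-09-23

January has 31 days (266 − 31 = 235 remain).
February has 28 days (235 − 28 = 207 remain).
March has 31 days (207 − 31 = 176 remain).
April has 30 days (176 − 30 = 146 remain).
May has 31 days (146 − 31 = 115 remain).
June has 30 days (115 − 30 = 85 remain).
July has 31 days (85 − 31 = 54 remain).
August has 31 days (54 − 31 = 23 remain).
23 into September → September 23.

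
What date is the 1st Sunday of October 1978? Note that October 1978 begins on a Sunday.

1978-10-01

October 1978 begins on a Sunday, so the first Sunday is October 1.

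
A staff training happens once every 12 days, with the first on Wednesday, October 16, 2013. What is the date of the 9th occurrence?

January 20, 2014

The 9th occurrence is 8 intervals after the first: 8 × 12 = 96 days after October 16, 2013.
October has 31 days — 15 days to the end of October leaves 81.
November has 30 days (51 left).
December has 31 days (20 left).
20 days into January → January 20, 2014.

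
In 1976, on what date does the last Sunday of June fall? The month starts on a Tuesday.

June 1976 begins on a Tuesday, so the first Sunday is June 6 (5 days later).
June 1976 has 30 days. Adding weeks: 6, 13, 20, 27 — the last one ≤ 30 is the 27th.

June 27, 1976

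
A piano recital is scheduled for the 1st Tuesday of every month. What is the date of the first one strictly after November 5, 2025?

December 2, 2025

November 2025 starts on a Saturday, so its 1st Tuesday is November 4, 2025 (3 days in).
That is not after November 5, 2025, so look at December 2025.
December 2025 starts on a Monday, so its 1st Tuesday is December 2, 2025 (1 day in).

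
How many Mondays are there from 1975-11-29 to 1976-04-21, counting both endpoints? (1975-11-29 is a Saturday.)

1975-11-29 is a Saturday; the first Monday on or after it is 1975-12-01 (2 days later).
From 1975-12-01 to 1976-04-21: 30 + 31 + 29 + 31 + 21 = 142 days (rest of December, January, February, March, April).
142 ÷ 7 = 20 full weeks with remainder 2, so 20 more Mondays after the first → 21.

21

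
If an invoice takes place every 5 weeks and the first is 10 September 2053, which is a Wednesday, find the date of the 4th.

The 4th occurrence is 3 intervals after the first: 3 × 35 = 105 days after 10 September 2053.
September has 30 days — 20 days to the end of September leaves 85.
October has 31 days (54 left).
November has 30 days (24 left).
24 days into December → 24 December 2053.

24 December 2053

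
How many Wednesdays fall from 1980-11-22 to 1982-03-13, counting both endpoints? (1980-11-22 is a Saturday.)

1980-11-22 is a Saturday; the first Wednesday on or after it is 1980-11-26 (4 days later).
From 1980-11-26 to 1982-03-13: 35 + 365 + 72 = 472 days (rest of 1980, 1981, to 1982-03-13 in 1982).
472 ÷ 7 = 67 full weeks with remainder 3, so 67 more Wednesdays after the first → 68.

68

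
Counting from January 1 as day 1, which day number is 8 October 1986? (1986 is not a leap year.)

Days in months before October: 31 + 28 + 31 + 30 + 31 + 30 + 31 + 31 + 30 = 273.
Plus 8 days into October → day 281.

281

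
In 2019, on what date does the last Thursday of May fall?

30 May 2019

The first Thursday of May 2019 is May 2.
May 2019 has 31 days. Adding weeks: 2, 9, 16, 23, 30 — the last one ≤ 31 is the 30th.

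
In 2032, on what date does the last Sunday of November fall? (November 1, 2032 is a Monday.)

November 2032 begins on a Monday, so the first Sunday is November 7 (6 days later).
November 2032 has 30 days. Adding weeks: 7, 14, 21, 28 — the last one ≤ 30 is the 28th.

28 November 2032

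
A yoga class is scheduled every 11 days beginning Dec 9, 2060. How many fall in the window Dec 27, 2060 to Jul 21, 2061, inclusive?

19

Occurrences land 11·i days after Dec 9, 2060 for i = 0, 1, 2, …
Dec 27, 2060 is 18 days after the start; 18 ÷ 11 = 1 remainder 7; since the remainder is 7, round up to i = 2. First occurrence in the window: #3 on Dec 31, 2060 (2×11 = 22 days in).
Jul 21, 2061 is 224 days after the start; 224 ÷ 11 = 20 remainder 4. Last occurrence in the window: #21 on Jul 17, 2061.
Occurrences #3 through #21: 19 in total.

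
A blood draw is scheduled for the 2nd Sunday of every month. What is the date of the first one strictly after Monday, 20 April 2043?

April 2043 starts on a Wednesday; its first Sunday is the 5th, so the 2nd Sunday is the 12th — 12 April 2043.
That is not after 20 April 2043, so look at May 2043.
May 2043 starts on a Friday; its first Sunday is the 3rd, so the 2nd Sunday is the 10th — 10 May 2043.

10 May 2043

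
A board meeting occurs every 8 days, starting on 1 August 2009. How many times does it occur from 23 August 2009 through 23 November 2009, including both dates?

12

Occurrences land 8·i days after 1 August 2009 for i = 0, 1, 2, …
23 August 2009 is 22 days after the start; 22 ÷ 8 = 2 remainder 6; since the remainder is 6, round up to i = 3. First occurrence in the window: #4 on 25 August 2009 (3×8 = 24 days in).
23 November 2009 is 114 days after the start; 114 ÷ 8 = 14 remainder 2. Last occurrence in the window: #15 on 21 November 2009.
Occurrences #4 through #15: 12 in total.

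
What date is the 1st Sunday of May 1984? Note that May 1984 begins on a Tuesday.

May 1984 begins on a Tuesday, so the first Sunday is May 6 (5 days later).

1984-05-06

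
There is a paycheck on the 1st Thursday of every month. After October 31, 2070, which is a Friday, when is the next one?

October 2070 starts on a Wednesday, so its 1st Thursday is October 2, 2070 (1 day in).
That is not after October 31, 2070, so look at November 2070.
November 2070 starts on a Saturday, so its 1st Thursday is November 6, 2070 (5 days in).

November 6, 2070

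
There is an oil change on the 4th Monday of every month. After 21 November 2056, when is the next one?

November 2056 starts on a Wednesday; its first Monday is the 6th, so the 4th Monday is the 27th — 27 November 2056.
27 November 2056 is after 21 November 2056, so that is the next one.

27 November 2056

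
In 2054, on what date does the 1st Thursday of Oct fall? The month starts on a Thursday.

Oct 2054 begins on a Thursday, so the first Thursday is Oct 1.

Oct 1, 2054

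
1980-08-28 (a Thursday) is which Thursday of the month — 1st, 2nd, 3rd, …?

4th

Day 28 falls in week ⌈28/7⌉ of the month.
Days 1–7 hold the 1st Thursday, 8–14 the 2nd, 15–21 the 3rd, 22–28 the 4th, 29–31 the 5th.
28 is in the range for the 4th.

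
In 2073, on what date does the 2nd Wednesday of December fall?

December 13, 2073

December 2073 begins on a Friday, so the first Wednesday is December 6 (5 days later).
The 2nd Wednesday is 1 weeks later: 6 + 7 = 13.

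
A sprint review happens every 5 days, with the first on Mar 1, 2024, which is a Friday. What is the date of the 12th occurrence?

The 12th occurrence is 11 intervals after the first: 11 × 5 = 55 days after Mar 1, 2024.
Mar has 31 days — 30 days to the end of Mar leaves 25.
25 days into Apr → Apr 25, 2024.

Apr 25, 2024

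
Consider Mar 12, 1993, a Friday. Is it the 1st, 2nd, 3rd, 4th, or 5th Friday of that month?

2nd

Day 12 falls in week ⌈12/7⌉ of the month.
Days 1–7 hold the 1st Friday, 8–14 the 2nd, 15–21 the 3rd, 22–28 the 4th, 29–31 the 5th.
12 is in the range for the 2nd.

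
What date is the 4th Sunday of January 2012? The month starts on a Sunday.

22 January 2012

January 2012 begins on a Sunday, so the first Sunday is January 1.
The 4th Sunday is 3 weeks later: 1 + 21 = 22.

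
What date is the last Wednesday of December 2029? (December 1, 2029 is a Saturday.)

December 26, 2029

December 2029 begins on a Saturday, so the first Wednesday is December 5 (4 days later).
December 2029 has 31 days. Adding weeks: 5, 12, 19, 26 — the last one ≤ 31 is the 26th.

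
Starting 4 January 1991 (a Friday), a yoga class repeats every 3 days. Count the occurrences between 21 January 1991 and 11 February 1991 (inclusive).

Occurrences land 3·i days after 4 January 1991 for i = 0, 1, 2, …
21 January 1991 is 17 days after the start; 17 ÷ 3 = 5 remainder 2; since the remainder is 2, round up to i = 6. First occurrence in the window: #7 on 22 January 1991 (6×3 = 18 days in).
11 February 1991 is 38 days after the start; 38 ÷ 3 = 12 remainder 2. Last occurrence in the window: #13 on 9 February 1991.
Occurrences #7 through #13: 7 in total.

7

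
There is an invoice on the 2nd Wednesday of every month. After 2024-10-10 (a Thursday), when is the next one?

2024-11-13

October 2024 starts on a Tuesday; its first Wednesday is the 2nd, so the 2nd Wednesday is the 9th — 2024-10-09.
That is not after 2024-10-10, so look at November 2024.
November 2024 starts on a Friday; its first Wednesday is the 6th, so the 2nd Wednesday is the 13th — 2024-11-13.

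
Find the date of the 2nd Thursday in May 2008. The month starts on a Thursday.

May 2008 begins on a Thursday, so the first Thursday is May 1.
The 2nd Thursday is 1 weeks later: 1 + 7 = 8.

2008-05-08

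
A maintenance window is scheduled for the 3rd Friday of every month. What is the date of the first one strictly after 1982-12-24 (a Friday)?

December 1982 starts on a Wednesday; its first Friday is the 3rd, so the 3rd Friday is the 17th — 1982-12-17.
That is not after 1982-12-24, so look at January 1983.
January 1983 starts on a Saturday; its first Friday is the 7th, so the 3rd Friday is the 21st — 1983-01-21.

1983-01-21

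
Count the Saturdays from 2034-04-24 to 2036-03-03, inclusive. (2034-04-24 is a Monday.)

97

2034-04-24 is a Monday; the first Saturday on or after it is 2034-04-29 (5 days later).
From 2034-04-29 to 2036-03-03: 246 + 365 + 63 = 674 days (rest of 2034, 2035, to 2036-03-03 in 2036).
674 ÷ 7 = 96 full weeks with remainder 2, so 96 more Saturdays after the first → 97.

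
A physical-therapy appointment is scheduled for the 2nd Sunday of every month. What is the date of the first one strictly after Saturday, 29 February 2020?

8 March 2020

February 2020 starts on a Saturday; its first Sunday is the 2nd, so the 2nd Sunday is the 9th — 9 February 2020.
That is not after 29 February 2020, so look at March 2020.
March 2020 starts on a Sunday; its first Sunday is the 1st, so the 2nd Sunday is the 8th — 8 March 2020.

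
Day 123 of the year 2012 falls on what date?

2 May 2012

January has 31 days (123 − 31 = 92 remain).
February has 29 days (92 − 29 = 63 remain).
March has 31 days (63 − 31 = 32 remain).
April has 30 days (32 − 30 = 2 remain).
2 into May → May 2.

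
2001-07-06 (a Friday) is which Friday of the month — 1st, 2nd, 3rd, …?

Day 6 falls in week ⌈6/7⌉ of the month.
Days 1–7 hold the 1st Friday, 8–14 the 2nd, 15–21 the 3rd, 22–28 the 4th, 29–31 the 5th.
6 is in the range for the 1st.

1st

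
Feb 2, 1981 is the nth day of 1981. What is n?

Days in months before Feb: 31 = 31.
Plus 2 days into Feb → day 33.

33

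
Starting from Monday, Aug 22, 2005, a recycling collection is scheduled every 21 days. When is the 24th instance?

Dec 18, 2006

The 24th occurrence is 23 intervals after the first: 23 × 21 = 483 days after Aug 22, 2005.
Aug has 31 days — 9 days to the end of Aug leaves 474.
From end of Aug to end of 2005 is 122 days (352 left).
Jan has 31 days (321 left).
Feb has 28 days (293 left).
Mar has 31 days (262 left).
Apr has 30 days (232 left).
May has 31 days (201 left).
Jun has 30 days (171 left).
Jul has 31 days (140 left).
Aug has 31 days (109 left).
Sep has 30 days (79 left).
Oct has 31 days (48 left).
Nov has 30 days (18 left).
18 days into Dec → Dec 18, 2006.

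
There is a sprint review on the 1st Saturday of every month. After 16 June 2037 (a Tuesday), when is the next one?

4 July 2037

June 2037 starts on a Monday, so its 1st Saturday is 6 June 2037 (5 days in).
That is not after 16 June 2037, so look at July 2037.
July 2037 starts on a Wednesday, so its 1st Saturday is 4 July 2037 (3 days in).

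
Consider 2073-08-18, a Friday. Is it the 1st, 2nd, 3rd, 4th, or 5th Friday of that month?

Day 18 falls in week ⌈18/7⌉ of the month.
Days 1–7 hold the 1st Friday, 8–14 the 2nd, 15–21 the 3rd, 22–28 the 4th, 29–31 the 5th.
18 is in the range for the 3rd.

3rd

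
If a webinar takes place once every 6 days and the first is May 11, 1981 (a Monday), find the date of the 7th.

Jun 16, 1981

The 7th occurrence is 6 intervals after the first: 6 × 6 = 36 days after May 11, 1981.
May has 31 days — 20 days to the end of May leaves 16.
16 days into Jun → Jun 16, 1981.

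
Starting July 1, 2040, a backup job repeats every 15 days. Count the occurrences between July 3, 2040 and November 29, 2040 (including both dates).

Occurrences land 15·i days after July 1, 2040 for i = 0, 1, 2, …
July 3, 2040 is 2 days after the start; 2 ÷ 15 = 0 remainder 2; since the remainder is 2, round up to i = 1. First occurrence in the window: #2 on July 16, 2040 (1×15 = 15 days in).
November 29, 2040 is 151 days after the start; 151 ÷ 15 = 10 remainder 1. Last occurrence in the window: #11 on November 28, 2040.
Occurrences #2 through #11: 10 in total.

10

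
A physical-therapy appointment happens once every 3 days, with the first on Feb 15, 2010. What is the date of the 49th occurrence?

Jul 9, 2010

The 49th occurrence is 48 intervals after the first: 48 × 3 = 144 days after Feb 15, 2010.
Feb has 28 days — 13 days to the end of Feb leaves 131.
Mar has 31 days (100 left).
Apr has 30 days (70 left).
May has 31 days (39 left).
Jun has 30 days (9 left).
9 days into Jul → Jul 9, 2010.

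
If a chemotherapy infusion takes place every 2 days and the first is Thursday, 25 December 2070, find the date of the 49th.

The 49th occurrence is 48 intervals after the first: 48 × 2 = 96 days after 25 December 2070.
December has 31 days — 6 days to the end of December leaves 90.
January has 31 days (59 left).
February has 28 days (31 left).
31 days into March → 31 March 2071.

31 March 2071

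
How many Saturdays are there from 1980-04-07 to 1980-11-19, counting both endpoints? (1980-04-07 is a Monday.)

32

1980-04-07 is a Monday; the first Saturday on or after it is 1980-04-12 (5 days later).
From 1980-04-12 to 1980-11-19: 18 + 31 + 30 + 31 + 31 + 30 + 31 + 19 = 221 days (rest of April, May, June, July, August, September, October, November).
221 ÷ 7 = 31 full weeks with remainder 4, so 31 more Saturdays after the first → 32.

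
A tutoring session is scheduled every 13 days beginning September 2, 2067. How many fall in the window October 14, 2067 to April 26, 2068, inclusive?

Occurrences land 13·i days after September 2, 2067 for i = 0, 1, 2, …
October 14, 2067 is 42 days after the start; 42 ÷ 13 = 3 remainder 3; since the remainder is 3, round up to i = 4. First occurrence in the window: #5 on October 24, 2067 (4×13 = 52 days in).
April 26, 2068 is 237 days after the start; 237 ÷ 13 = 18 remainder 3. Last occurrence in the window: #19 on April 23, 2068.
Occurrences #5 through #19: 15 in total.

15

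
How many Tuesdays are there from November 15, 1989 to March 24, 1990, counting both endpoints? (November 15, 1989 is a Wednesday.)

November 15, 1989 is a Wednesday; the first Tuesday on or after it is November 21, 1989 (6 days later).
From November 21, 1989 to March 24, 1990: 9 + 31 + 31 + 28 + 24 = 123 days (rest of November, December, January, February, March).
123 ÷ 7 = 17 full weeks with remainder 4, so 17 more Tuesdays after the first → 18.

18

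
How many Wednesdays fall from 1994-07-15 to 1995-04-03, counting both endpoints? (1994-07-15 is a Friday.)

1994-07-15 is a Friday; the first Wednesday on or after it is 1994-07-20 (5 days later).
From 1994-07-20 to 1995-04-03: 11 + 31 + 30 + 31 + 30 + 31 + 31 + 28 + 31 + 3 = 257 days (rest of July, August, September, October, November, December, January, February, March, April).
257 ÷ 7 = 36 full weeks with remainder 5, so 36 more Wednesdays after the first → 37.

37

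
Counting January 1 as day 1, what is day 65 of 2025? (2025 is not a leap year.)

January has 31 days (65 − 31 = 34 remain).
February has 28 days (34 − 28 = 6 remain).
6 into March → March 6.

2025-03-06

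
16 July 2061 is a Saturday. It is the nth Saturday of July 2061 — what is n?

3rd

Day 16 falls in week ⌈16/7⌉ of the month.
Days 1–7 hold the 1st Saturday, 8–14 the 2nd, 15–21 the 3rd, 22–28 the 4th, 29–31 the 5th.
16 is in the range for the 3rd.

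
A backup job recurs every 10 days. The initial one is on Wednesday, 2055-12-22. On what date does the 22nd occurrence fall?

The 22nd occurrence is 21 intervals after the first: 21 × 10 = 210 days after 2055-12-22.
December has 31 days — 9 days to the end of December leaves 201.
January has 31 days (170 left).
February has 29 days (141 left).
March has 31 days (110 left).
April has 30 days (80 left).
May has 31 days (49 left).
June has 30 days (19 left).
19 days into July → 2056-07-19.

2056-07-19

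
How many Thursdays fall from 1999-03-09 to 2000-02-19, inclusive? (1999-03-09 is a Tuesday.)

1999-03-09 is a Tuesday; the first Thursday on or after it is 1999-03-11 (2 days later).
From 1999-03-11 to 2000-02-19: 295 + 50 = 345 days (rest of 1999, to 2000-02-19 in 2000).
345 ÷ 7 = 49 full weeks with remainder 2, so 49 more Thursdays after the first → 50.

50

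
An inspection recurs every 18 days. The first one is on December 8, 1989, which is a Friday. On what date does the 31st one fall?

The 31st occurrence is 30 intervals after the first: 30 × 18 = 540 days after December 8, 1989.
December has 31 days — 23 days to the end of December leaves 517.
1990 has 365 days (152 left).
January has 31 days (121 left).
February has 28 days (93 left).
March has 31 days (62 left).
April has 30 days (32 left).
May has 31 days (1 left).
1 day into June → June 1, 1991.

June 1, 1991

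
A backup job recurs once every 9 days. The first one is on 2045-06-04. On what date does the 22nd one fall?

The 22nd occurrence is 21 intervals after the first: 21 × 9 = 189 days after 2045-06-04.
June has 30 days — 26 days to the end of June leaves 163.
July has 31 days (132 left).
August has 31 days (101 left).
September has 30 days (71 left).
October has 31 days (40 left).
November has 30 days (10 left).
10 days into December → 2045-12-10.

2045-12-10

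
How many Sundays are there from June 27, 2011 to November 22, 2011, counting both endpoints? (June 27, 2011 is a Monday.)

June 27, 2011 is a Monday; the first Sunday on or after it is July 3, 2011 (6 days later).
From July 3, 2011 to November 22, 2011: 28 + 31 + 30 + 31 + 22 = 142 days (rest of July, August, September, October, November).
142 ÷ 7 = 20 full weeks with remainder 2, so 20 more Sundays after the first → 21.

21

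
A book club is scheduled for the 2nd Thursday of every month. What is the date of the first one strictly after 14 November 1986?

November 1986 starts on a Saturday; its first Thursday is the 6th, so the 2nd Thursday is the 13th — 13 November 1986.
That is not after 14 November 1986, so look at December 1986.
December 1986 starts on a Monday; its first Thursday is the 4th, so the 2nd Thursday is the 11th — 11 December 1986.

11 December 1986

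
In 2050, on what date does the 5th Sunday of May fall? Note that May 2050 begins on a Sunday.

29 May 2050

May 2050 begins on a Sunday, so the first Sunday is May 1.
The 5th Sunday is 4 weeks later: 1 + 28 = 29.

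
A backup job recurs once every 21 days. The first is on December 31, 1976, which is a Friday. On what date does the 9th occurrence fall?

The 9th occurrence is 8 intervals after the first: 8 × 21 = 168 days after December 31, 1976.
December has 31 days — 0 days to the end of December leaves 168.
January has 31 days (137 left).
February has 28 days (109 left).
March has 31 days (78 left).
April has 30 days (48 left).
May has 31 days (17 left).
17 days into June → June 17, 1977.

June 17, 1977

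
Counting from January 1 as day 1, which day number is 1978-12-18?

Days in months before December: 31 + 28 + 31 + 30 + 31 + 30 + 31 + 31 + 30 + 31 + 30 = 334.
Plus 18 days into December → day 352.

352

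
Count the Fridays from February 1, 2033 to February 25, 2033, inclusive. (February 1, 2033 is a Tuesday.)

February 1, 2033 is a Tuesday; the first Friday on or after it is February 4, 2033 (3 days later).
From February 4, 2033 to February 25, 2033 is 25 − 4 = 21 days.
21 ÷ 7 = 3 full weeks with remainder 0, so 3 more Fridays after the first → 4.

4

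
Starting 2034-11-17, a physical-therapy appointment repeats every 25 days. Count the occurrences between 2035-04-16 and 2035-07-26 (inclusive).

5

Occurrences land 25·i days after 2034-11-17 for i = 0, 1, 2, …
2035-04-16 is 150 days after the start; 150 ÷ 25 = 6 remainder 0. First occurrence in the window: #7 on 2035-04-16 (6×25 = 150 days in).
2035-07-26 is 251 days after the start; 251 ÷ 25 = 10 remainder 1. Last occurrence in the window: #11 on 2035-07-25.
Occurrences #7 through #11: 5 in total.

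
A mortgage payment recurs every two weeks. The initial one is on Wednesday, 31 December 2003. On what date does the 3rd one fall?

The 3rd occurrence is 2 intervals after the first: 2 × 14 = 28 days after 31 December 2003.
December has 31 days — 0 days to the end of December leaves 28.
28 days into January → 28 January 2004.

28 January 2004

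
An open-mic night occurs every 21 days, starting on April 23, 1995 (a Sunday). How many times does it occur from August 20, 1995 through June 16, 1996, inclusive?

15

Occurrences land 21·i days after April 23, 1995 for i = 0, 1, 2, …
August 20, 1995 is 119 days after the start; 119 ÷ 21 = 5 remainder 14; since the remainder is 14, round up to i = 6. First occurrence in the window: #7 on August 27, 1995 (6×21 = 126 days in).
June 16, 1996 is 420 days after the start; 420 ÷ 21 = 20 remainder 0. Last occurrence in the window: #21 on June 16, 1996.
Occurrences #7 through #21: 15 in total.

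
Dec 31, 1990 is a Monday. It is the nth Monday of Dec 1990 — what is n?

Day 31 falls in week ⌈31/7⌉ of the month.
Days 1–7 hold the 1st Monday, 8–14 the 2nd, 15–21 the 3rd, 22–28 the 4th, 29–31 the 5th.
31 is in the range for the 5th.

5th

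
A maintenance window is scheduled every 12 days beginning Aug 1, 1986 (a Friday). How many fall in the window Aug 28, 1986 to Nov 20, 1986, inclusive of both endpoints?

7

Occurrences land 12·i days after Aug 1, 1986 for i = 0, 1, 2, …
Aug 28, 1986 is 27 days after the start; 27 ÷ 12 = 2 remainder 3; since the remainder is 3, round up to i = 3. First occurrence in the window: #4 on Sep 6, 1986 (3×12 = 36 days in).
Nov 20, 1986 is 111 days after the start; 111 ÷ 12 = 9 remainder 3. Last occurrence in the window: #10 on Nov 17, 1986.
Occurrences #4 through #10: 7 in total.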